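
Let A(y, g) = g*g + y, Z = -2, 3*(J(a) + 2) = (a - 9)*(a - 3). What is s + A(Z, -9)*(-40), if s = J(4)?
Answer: -9491/3 ≈ -3163.7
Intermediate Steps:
J(a) = -2 + (-9 + a)*(-3 + a)/3 (J(a) = -2 + ((a - 9)*(a - 3))/3 = -2 + ((-9 + a)*(-3 + a))/3 = -2 + (-9 + a)*(-3 + a)/3)
A(y, g) = y + g² (A(y, g) = g² + y = y + g²)
s = -11/3 (s = 7 - 4*4 + (⅓)*4² = 7 - 16 + (⅓)*16 = 7 - 16 + 16/3 = -11/3 ≈ -3.6667)
s + A(Z, -9)*(-40) = -11/3 + (-2 + (-9)²)*(-40) = -11/3 + (-2 + 81)*(-40) = -11/3 + 79*(-40) = -11/3 - 3160 = -9491/3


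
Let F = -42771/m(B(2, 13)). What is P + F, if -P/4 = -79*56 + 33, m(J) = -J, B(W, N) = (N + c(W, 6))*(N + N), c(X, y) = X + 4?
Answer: 8719387/494 ≈ 17651.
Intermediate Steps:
c(X, y) = 4 + X
B(W, N) = 2*N*(4 + N + W) (B(W, N) = (N + (4 + W))*(N + N) = (4 + N + W)*(2*N) = 2*N*(4 + N + W))
F = 42771/494 (F = -42771*(-1/(26*(4 + 13 + 2))) = -42771/((-2*13*19)) = -42771/((-1*494)) = -42771/(-494) = -42771*(-1/494) = 42771/494 ≈ 86.581)
P = 17564 (P = -4*(-79*56 + 33) = -4*(-4424 + 33) = -4*(-4391) = 17564)
P + F = 17564 + 42771/494 = 8719387/494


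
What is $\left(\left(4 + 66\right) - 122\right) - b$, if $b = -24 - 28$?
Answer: $0$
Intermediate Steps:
$b = -52$ ($b = -24 - 28 = -52$)
$\left(\left(4 + 66\right) - 122\right) - b = \left(\left(4 + 66\right) - 122\right) - -52 = \left(70 - 122\right) + 52 = -52 + 52 = 0$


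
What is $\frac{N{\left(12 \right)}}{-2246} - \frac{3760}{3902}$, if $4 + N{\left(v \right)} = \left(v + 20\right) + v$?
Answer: $- \frac{2150260}{2190973} \approx -0.98142$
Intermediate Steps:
$N{\left(v \right)} = 16 + 2 v$ ($N{\left(v \right)} = -4 + \left(\left(v + 20\right) + v\right) = -4 + \left(\left(20 + v\right) + v\right) = -4 + \left(20 + 2 v\right) = 16 + 2 v$)
$\frac{N{\left(12 \right)}}{-2246} - \frac{3760}{3902} = \frac{16 + 2 \cdot 12}{-2246} - \frac{3760}{3902} = \left(16 + 24\right) \left(- \frac{1}{2246}\right) - \frac{1880}{1951} = 40 \left(- \frac{1}{2246}\right) - \frac{1880}{1951} = - \frac{20}{1123} - \frac{1880}{1951} = - \frac{2150260}{2190973}$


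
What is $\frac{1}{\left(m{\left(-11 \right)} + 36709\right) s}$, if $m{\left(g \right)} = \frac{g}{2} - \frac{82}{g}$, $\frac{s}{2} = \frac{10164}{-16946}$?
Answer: $- \frac{8473}{373130142} \approx -2.2708 \cdot 10^{-5}$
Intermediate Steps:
$s = - \frac{10164}{8473}$ ($s = 2 \frac{10164}{-16946} = 2 \cdot 10164 \left(- \frac{1}{16946}\right) = 2 \left(- \frac{5082}{8473}\right) = - \frac{10164}{8473} \approx -1.1996$)
$m{\left(g \right)} = \frac{g}{2} - \frac{82}{g}$ ($m{\left(g \right)} = g \frac{1}{2} - \frac{82}{g} = \frac{g}{2} - \frac{82}{g}$)
$\frac{1}{\left(m{\left(-11 \right)} + 36709\right) s} = \frac{1}{\left(\left(\frac{1}{2} \left(-11\right) - \frac{82}{-11}\right) + 36709\right) \left(- \frac{10164}{8473}\right)} = \frac{1}{\left(- \frac{11}{2} - - \frac{82}{11}\right) + 36709} \left(- \frac{8473}{10164}\right) = \frac{1}{\left(- \frac{11}{2} + \frac{82}{11}\right) + 36709} \left(- \frac{8473}{10164}\right) = \frac{1}{\frac{43}{22} + 36709} \left(- \frac{8473}{10164}\right) = \frac{1}{\frac{807641}{22}} \left(- \frac{8473}{10164}\right) = \frac{22}{807641} \left(- \frac{8473}{10164}\right) = - \frac{8473}{373130142}$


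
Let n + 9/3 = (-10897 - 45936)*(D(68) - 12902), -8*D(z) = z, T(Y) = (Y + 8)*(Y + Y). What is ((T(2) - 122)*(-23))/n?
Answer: 3772/1467484887 ≈ 2.5704e-6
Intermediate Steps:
T(Y) = 2*Y*(8 + Y) (T(Y) = (8 + Y)*(2*Y) = 2*Y*(8 + Y))
D(z) = -z/8
n = 1467484887/2 (n = -3 + (-10897 - 45936)*(-1/8*68 - 12902) = -3 - 56833*(-17/2 - 12902) = -3 - 56833*(-25821/2) = -3 + 1467484893/2 = 1467484887/2 ≈ 7.3374e+8)
((T(2) - 122)*(-23))/n = ((2*2*(8 + 2) - 122)*(-23))/(1467484887/2) = ((2*2*10 - 122)*(-23))*(2/1467484887) = ((40 - 122)*(-23))*(2/1467484887) = -82*(-23)*(2/1467484887) = 1886*(2/1467484887) = 3772/1467484887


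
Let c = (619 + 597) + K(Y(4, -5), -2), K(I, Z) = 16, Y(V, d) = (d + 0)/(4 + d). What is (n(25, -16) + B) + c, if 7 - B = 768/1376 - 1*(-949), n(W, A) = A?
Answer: 11758/43 ≈ 273.44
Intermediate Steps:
Y(V, d) = d/(4 + d)
B = -40530/43 (B = 7 - (768/1376 - 1*(-949)) = 7 - (768*(1/1376) + 949) = 7 - (24/43 + 949) = 7 - 1*40831/43 = 7 - 40831/43 = -40530/43 ≈ -942.56)
c = 1232 (c = (619 + 597) + 16 = 1216 + 16 = 1232)
(n(25, -16) + B) + c = (-16 - 40530/43) + 1232 = -41218/43 + 1232 = 11758/43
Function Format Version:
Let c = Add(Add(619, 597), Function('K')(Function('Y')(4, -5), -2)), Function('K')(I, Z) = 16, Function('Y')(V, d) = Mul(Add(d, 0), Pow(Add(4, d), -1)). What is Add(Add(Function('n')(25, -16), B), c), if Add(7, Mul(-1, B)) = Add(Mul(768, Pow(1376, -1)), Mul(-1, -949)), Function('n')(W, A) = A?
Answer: Rational(11758, 43) ≈ 273.44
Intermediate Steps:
Function('Y')(V, d) = Mul(d, Pow(Add(4, d), -1))
B = Rational(-40530, 43) (B = Add(7, Mul(-1, Add(Mul(768, Pow(1376, -1)), Mul(-1, -949)))) = Add(7, Mul(-1, Add(Mul(768, Rational(1, 1376)), 949))) = Add(7, Mul(-1, Add(Rational(24, 43), 949))) = Add(7, Mul(-1, Rational(40831, 43))) = Add(7, Rational(-40831, 43)) = Rational(-40530, 43) ≈ -942.56)
c = 1232 (c = Add(Add(619, 597), 16) = Add(1216, 16) = 1232)
Add(Add(Function('n')(25, -16), B), c) = Add(Add(-16, Rational(-40530, 43)), 1232) = Add(Rational(-41218, 43), 1232) = Rational(11758, 43)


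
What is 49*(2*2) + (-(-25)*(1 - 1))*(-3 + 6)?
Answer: 196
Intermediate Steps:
49*(2*2) + (-(-25)*(1 - 1))*(-3 + 6) = 49*4 - (-25)*0*3 = 196 - 5*0*3 = 196 + 0*3 = 196 + 0 = 196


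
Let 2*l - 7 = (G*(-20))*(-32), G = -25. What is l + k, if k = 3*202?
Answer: -14781/2 ≈ -7390.5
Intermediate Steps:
k = 606
l = -15993/2 (l = 7/2 + (-25*(-20)*(-32))/2 = 7/2 + (500*(-32))/2 = 7/2 + (1/2)*(-16000) = 7/2 - 8000 = -15993/2 ≈ -7996.5)
l + k = -15993/2 + 606 = -14781/2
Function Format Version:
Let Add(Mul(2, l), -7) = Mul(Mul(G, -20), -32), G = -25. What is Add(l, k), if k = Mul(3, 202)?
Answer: Rational(-14781, 2) ≈ -7390.5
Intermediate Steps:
k = 606
l = Rational(-15993, 2) (l = Add(Rational(7, 2), Mul(Rational(1, 2), Mul(Mul(-25, -20), -32))) = Add(Rational(7, 2), Mul(Rational(1, 2), Mul(500, -32))) = Add(Rational(7, 2), Mul(Rational(1, 2), -16000)) = Add(Rational(7, 2), -8000) = Rational(-15993, 2) ≈ -7996.5)
Add(l, k) = Add(Rational(-15993, 2), 606) = Rational(-14781, 2)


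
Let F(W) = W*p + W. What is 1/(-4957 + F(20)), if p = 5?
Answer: -1/4837 ≈ -0.00020674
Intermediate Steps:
F(W) = 6*W (F(W) = W*5 + W = 5*W + W = 6*W)
1/(-4957 + F(20)) = 1/(-4957 + 6*20) = 1/(-4957 + 120) = 1/(-4837) = -1/4837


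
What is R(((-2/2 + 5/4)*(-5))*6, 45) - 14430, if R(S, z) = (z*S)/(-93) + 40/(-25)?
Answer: -4472671/310 ≈ -14428.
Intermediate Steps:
R(S, z) = -8/5 - S*z/93 (R(S, z) = (S*z)*(-1/93) + 40*(-1/25) = -S*z/93 - 8/5 = -8/5 - S*z/93)
R(((-2/2 + 5/4)*(-5))*6, 45) - 14430 = (-8/5 - 1/93*((-2/2 + 5/4)*(-5))*6*45) - 14430 = (-8/5 - 1/93*((-2*1/2 + 5*(1/4))*(-5))*6*45) - 14430 = (-8/5 - 1/93*((-1 + 5/4)*(-5))*6*45) - 14430 = (-8/5 - 1/93*((1/4)*(-5))*6*45) - 14430 = (-8/5 - 1/93*(-5/4*6)*45) - 14430 = (-8/5 - 1/93*(-15/2)*45) - 14430 = (-8/5 + 225/62) - 14430 = 629/310 - 14430 = -4472671/310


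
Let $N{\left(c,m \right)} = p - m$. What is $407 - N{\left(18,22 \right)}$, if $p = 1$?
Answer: $428$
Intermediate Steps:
$N{\left(c,m \right)} = 1 - m$
$407 - N{\left(18,22 \right)} = 407 - \left(1 - 22\right) = 407 - -21 = 407 + 21 = 428$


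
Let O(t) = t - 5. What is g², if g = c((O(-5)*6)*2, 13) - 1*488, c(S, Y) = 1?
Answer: 237169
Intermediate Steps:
O(t) = -5 + t
g = -487 (g = 1 - 1*488 = 1 - 488 = -487)
g² = (-487)² = 237169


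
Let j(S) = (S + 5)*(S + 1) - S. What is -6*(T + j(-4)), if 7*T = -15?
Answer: 48/7 ≈ 6.8571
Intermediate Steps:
T = -15/7 (T = (⅐)*(-15) = -15/7 ≈ -2.1429)
j(S) = -S + (1 + S)*(5 + S) (j(S) = (5 + S)*(1 + S) - S = (1 + S)*(5 + S) - S = -S + (1 + S)*(5 + S))
-6*(T + j(-4)) = -6*(-15/7 + (5 + (-4)² + 5*(-4))) = -6*(-15/7 + (5 + 16 - 20)) = -6*(-15/7 + 1) = -6*(-8/7) = 48/7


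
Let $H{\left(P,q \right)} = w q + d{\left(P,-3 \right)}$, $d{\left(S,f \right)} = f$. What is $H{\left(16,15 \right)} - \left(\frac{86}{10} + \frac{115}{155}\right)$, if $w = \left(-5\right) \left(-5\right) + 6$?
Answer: $\frac{70162}{155} \approx 452.66$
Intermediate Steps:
$w = 31$ ($w = 25 + 6 = 31$)
$H{\left(P,q \right)} = -3 + 31 q$ ($H{\left(P,q \right)} = 31 q - 3 = -3 + 31 q$)
$H{\left(16,15 \right)} - \left(\frac{86}{10} + \frac{115}{155}\right) = \left(-3 + 31 \cdot 15\right) - \left(\frac{86}{10} + \frac{115}{155}\right) = \left(-3 + 465\right) - \left(86 \cdot \frac{1}{10} + 115 \cdot \frac{1}{155}\right) = 462 - \left(\frac{43}{5} + \frac{23}{31}\right) = 462 - \frac{1448}{155} = \frac{70162}{155}$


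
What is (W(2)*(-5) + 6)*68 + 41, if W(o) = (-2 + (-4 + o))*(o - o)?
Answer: 449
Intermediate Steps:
W(o) = 0 (W(o) = (-6 + o)*0 = 0)
(W(2)*(-5) + 6)*68 + 41 = (0*(-5) + 6)*68 + 41 = (0 + 6)*68 + 41 = 6*68 + 41 = 408 + 41 = 449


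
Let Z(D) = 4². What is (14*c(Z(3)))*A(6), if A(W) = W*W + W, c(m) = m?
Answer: 9408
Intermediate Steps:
Z(D) = 16
A(W) = W + W² (A(W) = W² + W = W + W²)
(14*c(Z(3)))*A(6) = (14*16)*(6*(1 + 6)) = 224*(6*7) = 224*42 = 9408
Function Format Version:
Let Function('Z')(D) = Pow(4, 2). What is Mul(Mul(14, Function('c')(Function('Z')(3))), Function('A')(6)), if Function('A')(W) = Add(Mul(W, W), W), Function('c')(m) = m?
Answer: 9408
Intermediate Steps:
Function('Z')(D) = 16
Function('A')(W) = Add(W, Pow(W, 2)) (Function('A')(W) = Add(Pow(W, 2), W) = Add(W, Pow(W, 2)))
Mul(Mul(14, Function('c')(Function('Z')(3))), Function('A')(6)) = Mul(Mul(14, 16), Mul(6, Add(1, 6))) = Mul(224, Mul(6, 7)) = Mul(224, 42) = 9408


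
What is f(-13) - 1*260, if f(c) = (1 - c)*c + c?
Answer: -455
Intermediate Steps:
f(c) = c + c*(1 - c) (f(c) = c*(1 - c) + c = c + c*(1 - c))
f(-13) - 1*260 = -13*(2 - 1*(-13)) - 1*260 = -13*(2 + 13) - 260 = -13*15 - 260 = -195 - 260 = -455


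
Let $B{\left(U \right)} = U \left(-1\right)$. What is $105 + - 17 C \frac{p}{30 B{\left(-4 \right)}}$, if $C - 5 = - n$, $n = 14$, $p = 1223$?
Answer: $\frac{66573}{40} \approx 1664.3$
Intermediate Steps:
$B{\left(U \right)} = - U$
$C = -9$ ($C = 5 - 14 = -9$)
$105 + - 17 C \frac{p}{30 B{\left(-4 \right)}} = 105 + \left(-17\right) \left(-9\right) \frac{1223}{30 \left(\left(-1\right) \left(-4\right)\right)} = 105 + 153 \frac{1223}{30 \cdot 4} = 105 + 153 \cdot \frac{1223}{120} = 105 + \frac{62373}{40} = \frac{66573}{40}$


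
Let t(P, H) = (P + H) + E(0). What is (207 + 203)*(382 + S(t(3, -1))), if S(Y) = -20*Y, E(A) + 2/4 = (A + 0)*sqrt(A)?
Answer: 144320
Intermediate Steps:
E(A) = -1/2 + A**(3/2) (E(A) = -1/2 + (A + 0)*sqrt(A) = -1/2 + A*sqrt(A) = -1/2 + A**(3/2))
t(P, H) = -1/2 + H + P (t(P, H) = (P + H) + (-1/2 + 0**(3/2)) = (H + P) + (-1/2 + 0) = (H + P) - 1/2 = -1/2 + H + P)
(207 + 203)*(382 + S(t(3, -1))) = (207 + 203)*(382 - 20*(-1/2 - 1 + 3)) = 410*(382 - 20*3/2) = 410*(382 - 30) = 410*352 = 144320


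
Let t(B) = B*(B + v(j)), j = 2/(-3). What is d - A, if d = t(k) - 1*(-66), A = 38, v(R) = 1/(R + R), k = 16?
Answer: 272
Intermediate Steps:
j = -⅔ (j = 2*(-⅓) = -⅔ ≈ -0.66667)
v(R) = 1/(2*R)
t(B) = B*(-¾ + B) (t(B) = B*(B + 1/(2*(-⅔))) = B*(B + (½)*(-3/2)) = B*(B - ¾) = B*(-¾ + B))
d = 310 (d = (¼)*16*(-3 + 4*16) - 1*(-66) = (¼)*16*(-3 + 64) + 66 = (¼)*16*61 + 66 = 244 + 66 = 310)
d - A = 310 - 1*38 = 310 - 38 = 272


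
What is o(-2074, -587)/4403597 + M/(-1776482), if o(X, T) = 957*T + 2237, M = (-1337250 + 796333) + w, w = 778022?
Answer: -2038095628289/7822910805754 ≈ -0.26053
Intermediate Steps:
M = 237105 (M = (-1337250 + 796333) + 778022 = -540917 + 778022 = 237105)
o(X, T) = 2237 + 957*T
o(-2074, -587)/4403597 + M/(-1776482) = (2237 + 957*(-587))/4403597 + 237105/(-1776482) = (2237 - 561759)*(1/4403597) + 237105*(-1/1776482) = -559522*1/4403597 - 237105/1776482 = -559522/4403597 - 237105/1776482 = -2038095628289/7822910805754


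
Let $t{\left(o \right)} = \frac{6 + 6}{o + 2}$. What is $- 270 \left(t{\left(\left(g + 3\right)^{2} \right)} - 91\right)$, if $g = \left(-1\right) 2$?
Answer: $23490$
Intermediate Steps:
$g = -2$
$t{\left(o \right)} = \frac{12}{2 + o}$
$- 270 \left(t{\left(\left(g + 3\right)^{2} \right)} - 91\right) = - 270 \left(\frac{12}{2 + \left(-2 + 3\right)^{2}} - 91\right) = - 270 \left(\frac{12}{2 + 1^{2}} - 91\right) = - 270 \left(\frac{12}{2 + 1} - 91\right) = - 270 \left(\frac{12}{3} - 91\right) = - 270 \left(12 \cdot \frac{1}{3} - 91\right) = - 270 \left(4 - 91\right) = \left(-270\right) \left(-87\right) = 23490$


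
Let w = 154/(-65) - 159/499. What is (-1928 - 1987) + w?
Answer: -127070206/32435 ≈ -3917.7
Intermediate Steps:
w = -87181/32435 (w = 154*(-1/65) - 159*1/499 = -154/65 - 159/499 = -87181/32435 ≈ -2.6879)
(-1928 - 1987) + w = (-1928 - 1987) - 87181/32435 = -3915 - 87181/32435 = -127070206/32435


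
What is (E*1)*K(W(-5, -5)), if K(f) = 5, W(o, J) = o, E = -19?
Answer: -95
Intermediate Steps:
(E*1)*K(W(-5, -5)) = -19*1*5 = -19*5 = -95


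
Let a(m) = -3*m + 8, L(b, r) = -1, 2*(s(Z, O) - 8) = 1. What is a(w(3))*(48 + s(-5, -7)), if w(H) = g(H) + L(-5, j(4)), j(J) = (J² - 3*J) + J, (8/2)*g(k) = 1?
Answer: 4633/8 ≈ 579.13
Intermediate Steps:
g(k) = ¼ (g(k) = (¼)*1 = ¼)
s(Z, O) = 17/2 (s(Z, O) = 8 + (½)*1 = 8 + ½ = 17/2)
j(J) = J² - 2*J
w(H) = -¾ (w(H) = ¼ - 1 = -¾)
a(m) = 8 - 3*m
a(w(3))*(48 + s(-5, -7)) = (8 - 3*(-¾))*(48 + 17/2) = (8 + 9/4)*(113/2) = (41/4)*(113/2) = 4633/8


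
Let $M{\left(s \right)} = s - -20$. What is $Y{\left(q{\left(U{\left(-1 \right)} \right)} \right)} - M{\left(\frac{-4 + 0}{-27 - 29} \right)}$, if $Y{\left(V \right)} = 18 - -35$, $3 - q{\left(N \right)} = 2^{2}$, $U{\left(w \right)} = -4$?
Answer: $\frac{461}{14} \approx 32.929$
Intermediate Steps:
$M{\left(s \right)} = 20 + s$ ($M{\left(s \right)} = s + 20 = 20 + s$)
$q{\left(N \right)} = -1$ ($q{\left(N \right)} = 3 - 2^{2} = 3 - 4 = -1$)
$Y{\left(V \right)} = 53$ ($Y{\left(V \right)} = 18 + 35 = 53$)
$Y{\left(q{\left(U{\left(-1 \right)} \right)} \right)} - M{\left(\frac{-4 + 0}{-27 - 29} \right)} = 53 - \left(20 + \frac{-4 + 0}{-27 - 29}\right) = 53 - \left(20 - \frac{4}{-56}\right) = 53 - \left(20 - - \frac{1}{14}\right) = 53 - \left(20 + \frac{1}{14}\right) = 53 - \frac{281}{14} = \frac{461}{14}$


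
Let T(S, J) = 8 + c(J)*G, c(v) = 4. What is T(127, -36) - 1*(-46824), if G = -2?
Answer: 46824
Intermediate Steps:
T(S, J) = 0 (T(S, J) = 8 + 4*(-2) = 8 - 8 = 0)
T(127, -36) - 1*(-46824) = 0 - 1*(-46824) = 0 + 46824 = 46824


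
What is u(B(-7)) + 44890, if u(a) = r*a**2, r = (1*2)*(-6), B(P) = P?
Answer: 44302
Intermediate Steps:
r = -12 (r = 2*(-6) = -12)
u(a) = -12*a**2
u(B(-7)) + 44890 = -12*(-7)**2 + 44890 = -12*49 + 44890 = -588 + 44890 = 44302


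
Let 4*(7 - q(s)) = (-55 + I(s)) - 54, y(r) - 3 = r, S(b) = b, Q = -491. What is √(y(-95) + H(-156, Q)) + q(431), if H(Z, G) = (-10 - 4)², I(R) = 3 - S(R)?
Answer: 565/4 + 2*√26 ≈ 151.45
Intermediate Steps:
y(r) = 3 + r
I(R) = 3 - R
H(Z, G) = 196 (H(Z, G) = (-14)² = 196)
q(s) = 67/2 + s/4 (q(s) = 7 - ((-55 + (3 - s)) - 54)/4 = 7 - ((-52 - s) - 54)/4 = 7 - (-106 - s)/4 = 7 + (53/2 + s/4) = 67/2 + s/4)
√(y(-95) + H(-156, Q)) + q(431) = √((3 - 95) + 196) + (67/2 + (¼)*431) = √(-92 + 196) + (67/2 + 431/4) = √104 + 565/4 = 2*√26 + 565/4 = 565/4 + 2*√26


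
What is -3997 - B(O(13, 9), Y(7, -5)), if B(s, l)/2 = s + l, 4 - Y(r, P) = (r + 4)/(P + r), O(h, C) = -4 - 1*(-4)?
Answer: -3994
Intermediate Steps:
O(h, C) = 0 (O(h, C) = -4 + 4 = 0)
Y(r, P) = 4 - (4 + r)/(P + r) (Y(r, P) = 4 - (r + 4)/(P + r) = 4 - (4 + r)/(P + r))
B(s, l) = 2*l + 2*s (B(s, l) = 2*(s + l) = 2*(l + s) = 2*l + 2*s)
-3997 - B(O(13, 9), Y(7, -5)) = -3997 - (2*((-4 + 3*7 + 4*(-5))/(-5 + 7)) + 2*0) = -3997 - (2*((-4 + 21 - 20)/2) + 0) = -3997 - (2*((½)*(-3)) + 0) = -3997 - (2*(-3/2) + 0) = -3997 - (-3 + 0) = -3997 - 1*(-3) = -3997 + 3 = -3994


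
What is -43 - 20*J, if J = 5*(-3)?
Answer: 257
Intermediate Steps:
J = -15
-43 - 20*J = -43 - 20*(-15) = -43 + 300 = 257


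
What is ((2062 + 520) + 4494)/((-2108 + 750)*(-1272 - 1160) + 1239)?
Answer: 7076/3303895 ≈ 0.0021417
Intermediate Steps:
((2062 + 520) + 4494)/((-2108 + 750)*(-1272 - 1160) + 1239) = (2582 + 4494)/(-1358*(-2432) + 1239) = 7076/(3302656 + 1239) = 7076/3303895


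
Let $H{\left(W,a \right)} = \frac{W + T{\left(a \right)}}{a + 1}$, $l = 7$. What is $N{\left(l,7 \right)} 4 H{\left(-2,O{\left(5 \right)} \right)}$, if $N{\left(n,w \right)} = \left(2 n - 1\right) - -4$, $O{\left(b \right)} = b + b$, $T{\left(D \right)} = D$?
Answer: $\frac{544}{11} \approx 49.455$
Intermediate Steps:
$O{\left(b \right)} = 2 b$
$N{\left(n,w \right)} = 3 + 2 n$ ($N{\left(n,w \right)} = \left(-1 + 2 n\right) + 4 = 3 + 2 n$)
$H{\left(W,a \right)} = \frac{W + a}{1 + a}$ ($H{\left(W,a \right)} = \frac{W + a}{a + 1} = \frac{W + a}{1 + a}$)
$N{\left(l,7 \right)} 4 H{\left(-2,O{\left(5 \right)} \right)} = \left(3 + 2 \cdot 7\right) 4 \frac{-2 + 2 \cdot 5}{1 + 2 \cdot 5} = \left(3 + 14\right) 4 \frac{-2 + 10}{1 + 10} = 17 \cdot 4 \cdot \frac{1}{11} \cdot 8 = 68 \cdot \frac{1}{11} \cdot 8 = 68 \cdot \frac{8}{11} = \frac{544}{11}$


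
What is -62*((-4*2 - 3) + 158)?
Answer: -9114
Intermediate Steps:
-62*((-4*2 - 3) + 158) = -62*((-8 - 3) + 158) = -62*(-11 + 158) = -62*147 = -9114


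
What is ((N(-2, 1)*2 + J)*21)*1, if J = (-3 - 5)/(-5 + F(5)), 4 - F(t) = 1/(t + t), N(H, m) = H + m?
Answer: 1218/11 ≈ 110.73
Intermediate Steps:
F(t) = 4 - 1/(2*t) (F(t) = 4 - 1/(t + t) = 4 - 1/(2*t))
J = 80/11 (J = (-3 - 5)/(-5 + (4 - ½/5)) = -8/(-5 + (4 - ½*⅕)) = -8/(-5 + (4 - ⅒)) = -8/(-5 + 39/10) = -8/(-11/10) = -8*(-10/11) = 80/11 ≈ 7.2727)
((N(-2, 1)*2 + J)*21)*1 = (((-2 + 1)*2 + 80/11)*21)*1 = ((-1*2 + 80/11)*21)*1 = ((-2 + 80/11)*21)*1 = ((58/11)*21)*1 = (1218/11)*1 = 1218/11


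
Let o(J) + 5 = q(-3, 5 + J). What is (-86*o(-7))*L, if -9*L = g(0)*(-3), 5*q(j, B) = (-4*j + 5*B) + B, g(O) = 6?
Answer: 860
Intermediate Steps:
q(j, B) = -4*j/5 + 6*B/5 (q(j, B) = ((-4*j + 5*B) + B)/5 = (-4*j + 6*B)/5 = -4*j/5 + 6*B/5)
o(J) = 17/5 + 6*J/5 (o(J) = -5 + (-⅘*(-3) + 6*(5 + J)/5) = -5 + (12/5 + (6 + 6*J/5)) = -5 + (42/5 + 6*J/5) = 17/5 + 6*J/5)
L = 2 (L = -2*(-3)/3 = -⅑*(-18) = 2)
(-86*o(-7))*L = -86*(17/5 + (6/5)*(-7))*2 = -86*(17/5 - 42/5)*2 = -86*(-5)*2 = 430*2 = 860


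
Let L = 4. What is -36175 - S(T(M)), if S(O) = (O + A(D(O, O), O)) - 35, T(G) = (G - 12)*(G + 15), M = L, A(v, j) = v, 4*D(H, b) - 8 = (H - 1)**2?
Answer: -167369/4 ≈ -41842.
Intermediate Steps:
D(H, b) = 2 + (-1 + H)**2/4 (D(H, b) = 2 + (H - 1)**2/4 = 2 + (-1 + H)**2/4)
M = 4
T(G) = (-12 + G)*(15 + G)
S(O) = -33 + O + (-1 + O)**2/4 (S(O) = (O + (2 + (-1 + O)**2/4)) - 35 = (2 + O + (-1 + O)**2/4) - 35 = -33 + O + (-1 + O)**2/4)
-36175 - S(T(M)) = -36175 - (-131/4 + (-180 + 4**2 + 3*4)/2 + (-180 + 4**2 + 3*4)**2/4) = -36175 - (-131/4 + (-180 + 16 + 12)/2 + (-180 + 16 + 12)**2/4) = -36175 - (-131/4 + (1/2)*(-152) + (1/4)*(-152)**2) = -36175 - (-131/4 - 76 + (1/4)*23104) = -36175 - (-131/4 - 76 + 5776) = -36175 - 1*22669/4 = -36175 - 22669/4 = -167369/4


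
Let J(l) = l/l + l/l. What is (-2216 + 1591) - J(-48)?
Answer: -627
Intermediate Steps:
J(l) = 2 (J(l) = 1 + 1 = 2)
(-2216 + 1591) - J(-48) = (-2216 + 1591) - 1*2 = -625 - 2 = -627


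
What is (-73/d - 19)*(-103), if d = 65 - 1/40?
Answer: 5387003/2599 ≈ 2072.7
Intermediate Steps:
d = 2599/40 (d = 65 - 1/40 = 2599/40 ≈ 64.975)
(-73/d - 19)*(-103) = (-73/2599/40 - 19)*(-103) = (-73*40/2599 - 19)*(-103) = (-2920/2599 - 19)*(-103) = -52301/2599*(-103) = 5387003/2599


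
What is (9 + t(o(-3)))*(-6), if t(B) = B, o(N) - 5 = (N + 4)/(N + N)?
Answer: -83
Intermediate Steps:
o(N) = 5 + (4 + N)/(2*N) (o(N) = 5 + (N + 4)/(N + N) = 5 + (4 + N)/((2*N)) = 5 + (4 + N)*(1/(2*N)) = 5 + (4 + N)/(2*N))
(9 + t(o(-3)))*(-6) = (9 + (11/2 + 2/(-3)))*(-6) = (9 + (11/2 + 2*(-1/3)))*(-6) = (9 + (11/2 - 2/3))*(-6) = (9 + 29/6)*(-6) = (83/6)*(-6) = -83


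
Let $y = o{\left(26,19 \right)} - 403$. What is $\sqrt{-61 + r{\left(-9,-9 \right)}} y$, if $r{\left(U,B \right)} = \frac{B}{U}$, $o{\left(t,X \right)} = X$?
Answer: $- 768 i \sqrt{15} \approx - 2974.5 i$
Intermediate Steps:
$y = -384$ ($y = 19 - 403 = -384$)
$\sqrt{-61 + r{\left(-9,-9 \right)}} y = \sqrt{-61 - \frac{9}{-9}} \left(-384\right) = \sqrt{-61 - -1} \left(-384\right) = \sqrt{-61 + 1} \left(-384\right) = \sqrt{-60} \left(-384\right) = 2 i \sqrt{15} \left(-384\right) = - 768 i \sqrt{15}$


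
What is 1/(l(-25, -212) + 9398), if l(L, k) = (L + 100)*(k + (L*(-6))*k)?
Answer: -1/2391502 ≈ -4.1815e-7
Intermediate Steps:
l(L, k) = (100 + L)*(k - 6*L*k) (l(L, k) = (100 + L)*(k + (-6*L)*k) = (100 + L)*(k - 6*L*k))
1/(l(-25, -212) + 9398) = 1/(-212*(100 - 599*(-25) - 6*(-25)**2) + 9398) = 1/(-212*(100 + 14975 - 6*625) + 9398) = 1/(-212*(100 + 14975 - 3750) + 9398) = 1/(-212*11325 + 9398) = 1/(-2400900 + 9398) = 1/(-2391502) = -1/2391502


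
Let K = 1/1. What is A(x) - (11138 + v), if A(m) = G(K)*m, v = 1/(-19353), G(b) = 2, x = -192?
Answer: -222985265/19353 ≈ -11522.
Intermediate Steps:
K = 1 (K = 1*1 = 1)
v = -1/19353 ≈ -5.1672e-5
A(m) = 2*m
A(x) - (11138 + v) = 2*(-192) - (11138 - 1/19353) = -384 - 1*215553713/19353 = -384 - 215553713/19353 = -222985265/19353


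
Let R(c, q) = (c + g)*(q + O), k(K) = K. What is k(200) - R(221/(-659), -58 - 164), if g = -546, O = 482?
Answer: 93740900/659 ≈ 1.4225e+5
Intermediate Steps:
R(c, q) = (-546 + c)*(482 + q) (R(c, q) = (c - 546)*(q + 482) = (-546 + c)*(482 + q))
k(200) - R(221/(-659), -58 - 164) = 200 - (-263172 - 546*(-58 - 164) + 482*(221/(-659)) + (221/(-659))*(-58 - 164)) = 200 - (-263172 - 546*(-222) + 482*(221*(-1/659)) + (221*(-1/659))*(-222)) = 200 - (-263172 + 121212 + 482*(-221/659) - 221/659*(-222)) = 200 - (-263172 + 121212 - 106522/659 + 49062/659) = 200 - 1*(-93609100/659) = 200 + 93609100/659 = 93740900/659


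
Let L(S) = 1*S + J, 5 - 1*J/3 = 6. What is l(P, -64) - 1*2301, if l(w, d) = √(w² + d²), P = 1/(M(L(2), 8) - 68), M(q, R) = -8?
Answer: -2301 + √23658497/76 ≈ -2237.0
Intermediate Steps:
J = -3 (J = 15 - 3*6 = 15 - 18 = -3)
L(S) = -3 + S (L(S) = 1*S - 3 = S - 3 = -3 + S)
P = -1/76 (P = 1/(-8 - 68) = 1/(-76) = -1/76 ≈ -0.013158)
l(w, d) = √(d² + w²)
l(P, -64) - 1*2301 = √((-64)² + (-1/76)²) - 1*2301 = √(4096 + 1/5776) - 2301 = √(23658497/5776) - 2301 = √23658497/76 - 2301 = -2301 + √23658497/76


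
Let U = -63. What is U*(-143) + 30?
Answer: 9039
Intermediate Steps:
U*(-143) + 30 = -63*(-143) + 30 = 9009 + 30 = 9039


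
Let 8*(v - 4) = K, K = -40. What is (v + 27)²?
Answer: 676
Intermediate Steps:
v = -1 (v = 4 + (⅛)*(-40) = 4 - 5 = -1)
(v + 27)² = (-1 + 27)² = 26² = 676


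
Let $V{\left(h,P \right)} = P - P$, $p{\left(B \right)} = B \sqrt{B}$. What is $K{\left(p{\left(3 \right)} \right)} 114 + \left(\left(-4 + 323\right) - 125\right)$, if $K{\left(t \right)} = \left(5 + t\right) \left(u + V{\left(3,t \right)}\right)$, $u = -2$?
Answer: $-946 - 684 \sqrt{3} \approx -2130.7$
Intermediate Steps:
$p{\left(B \right)} = B^{\frac{3}{2}}$
$V{\left(h,P \right)} = 0$
$K{\left(t \right)} = -10 - 2 t$ ($K{\left(t \right)} = \left(5 + t\right) \left(-2 + 0\right) = \left(5 + t\right) \left(-2\right) = -10 - 2 t$)
$K{\left(p{\left(3 \right)} \right)} 114 + \left(\left(-4 + 323\right) - 125\right) = \left(-10 - 2 \cdot 3^{\frac{3}{2}}\right) 114 + \left(\left(-4 + 323\right) - 125\right) = \left(-10 - 2 \cdot 3 \sqrt{3}\right) 114 + \left(319 - 125\right) = \left(-10 - 6 \sqrt{3}\right) 114 + 194 = \left(-1140 - 684 \sqrt{3}\right) + 194 = -946 - 684 \sqrt{3}$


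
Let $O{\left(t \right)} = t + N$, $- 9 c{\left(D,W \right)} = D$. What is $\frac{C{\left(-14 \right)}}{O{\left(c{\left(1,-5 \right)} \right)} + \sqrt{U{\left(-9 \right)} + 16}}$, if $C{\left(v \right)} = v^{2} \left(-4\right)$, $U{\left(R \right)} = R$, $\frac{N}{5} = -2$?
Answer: $\frac{45864}{551} + \frac{4536 \sqrt{7}}{551} \approx 105.02$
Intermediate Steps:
$N = -10$ ($N = 5 \left(-2\right) = -10$)
$c{\left(D,W \right)} = - \frac{D}{9}$
$O{\left(t \right)} = -10 + t$ ($O{\left(t \right)} = t - 10 = -10 + t$)
$C{\left(v \right)} = - 4 v^{2}$
$\frac{C{\left(-14 \right)}}{O{\left(c{\left(1,-5 \right)} \right)} + \sqrt{U{\left(-9 \right)} + 16}} = \frac{\left(-4\right) \left(-14\right)^{2}}{\left(-10 - \frac{1}{9}\right) + \sqrt{-9 + 16}} = \frac{\left(-4\right) 196}{\left(-10 - \frac{1}{9}\right) + \sqrt{7}} = - \frac{784}{- \frac{91}{9} + \sqrt{7}}$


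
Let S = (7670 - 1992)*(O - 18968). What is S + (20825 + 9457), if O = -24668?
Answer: -247734926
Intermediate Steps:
S = -247765208 (S = (7670 - 1992)*(-24668 - 18968) = 5678*(-43636) = -247765208)
S + (20825 + 9457) = -247765208 + (20825 + 9457) = -247765208 + 30282 = -247734926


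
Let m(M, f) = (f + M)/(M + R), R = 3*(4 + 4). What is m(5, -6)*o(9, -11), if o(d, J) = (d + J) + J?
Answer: 13/29 ≈ 0.44828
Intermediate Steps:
R = 24 (R = 3*8 = 24)
m(M, f) = (M + f)/(24 + M) (m(M, f) = (f + M)/(M + 24) = (M + f)/(24 + M))
o(d, J) = d + 2*J (o(d, J) = (J + d) + J = d + 2*J)
m(5, -6)*o(9, -11) = ((5 - 6)/(24 + 5))*(9 + 2*(-11)) = (-1/29)*(9 - 22) = ((1/29)*(-1))*(-13) = -1/29*(-13) = 13/29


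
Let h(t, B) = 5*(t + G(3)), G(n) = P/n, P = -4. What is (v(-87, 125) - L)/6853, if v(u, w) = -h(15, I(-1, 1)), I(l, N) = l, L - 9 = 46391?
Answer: -19915/2937 ≈ -6.7807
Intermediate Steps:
L = 46400 (L = 9 + 46391 = 46400)
G(n) = -4/n
h(t, B) = -20/3 + 5*t (h(t, B) = 5*(t - 4/3) = 5*(-4/3 + t) = -20/3 + 5*t)
v(u, w) = -205/3 (v(u, w) = -(-20/3 + 5*15) = -(-20/3 + 75) = -1*205/3 = -205/3)
(v(-87, 125) - L)/6853 = (-205/3 - 1*46400)/6853 = (-205/3 - 46400)*(1/6853) = -139405/3*1/6853 = -19915/2937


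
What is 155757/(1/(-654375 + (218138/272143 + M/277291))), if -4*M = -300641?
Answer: -4395096896133976678455/43121602636 ≈ -1.0192e+11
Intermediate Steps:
M = 300641/4 (M = -1/4*(-300641) = 300641/4 ≈ 75160.)
155757/(1/(-654375 + (218138/272143 + M/277291))) = 155757/(1/(-654375 + (218138/272143 + (300641/4)/277291))) = 155757/(1/(-654375 + (218138*(1/272143) + (300641/4)*(1/277291)))) = 155757/(1/(-654375 + (218138/272143 + 300641/1109164))) = 155757/(1/(-654375 + 323768160295/301851218452)) = 155757/(1/(-197523567306367205/301851218452)) = 155757/(-301851218452/197523567306367205) = 155757*(-197523567306367205/301851218452) = -4395096896133976678455/43121602636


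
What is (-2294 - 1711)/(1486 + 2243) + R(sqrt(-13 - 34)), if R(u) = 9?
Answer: 9852/1243 ≈ 7.9260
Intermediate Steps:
(-2294 - 1711)/(1486 + 2243) + R(sqrt(-13 - 34)) = (-2294 - 1711)/(1486 + 2243) + 9 = -4005/3729 + 9 = -4005*1/3729 + 9 = -1335/1243 + 9 = 9852/1243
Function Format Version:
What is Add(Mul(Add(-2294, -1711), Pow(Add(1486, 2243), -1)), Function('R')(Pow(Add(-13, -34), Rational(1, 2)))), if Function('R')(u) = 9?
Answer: Rational(9852, 1243) ≈ 7.9260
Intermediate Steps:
Add(Mul(Add(-2294, -1711), Pow(Add(1486, 2243), -1)), Function('R')(Pow(Add(-13, -34), Rational(1, 2)))) = Add(Mul(Add(-2294, -1711), Pow(Add(1486, 2243), -1)), 9) = Add(Mul(-4005, Pow(3729, -1)), 9) = Add(Mul(-4005, Rational(1, 3729)), 9) = Add(Rational(-1335, 1243), 9) = Rational(9852, 1243)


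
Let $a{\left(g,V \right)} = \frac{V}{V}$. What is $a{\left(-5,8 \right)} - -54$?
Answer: $55$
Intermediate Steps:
$a{\left(g,V \right)} = 1$
$a{\left(-5,8 \right)} - -54 = 1 - -54 = 1 + 54 = 55$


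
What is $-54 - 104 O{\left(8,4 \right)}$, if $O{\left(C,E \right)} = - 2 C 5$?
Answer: $8266$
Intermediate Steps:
$O{\left(C,E \right)} = - 10 C$
$-54 - 104 O{\left(8,4 \right)} = -54 - 104 \left(\left(-10\right) 8\right) = -54 - -8320 = -54 + 8320 = 8266$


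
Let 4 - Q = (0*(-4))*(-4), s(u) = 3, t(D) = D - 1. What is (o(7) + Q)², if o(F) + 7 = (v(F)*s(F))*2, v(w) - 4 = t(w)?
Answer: 3249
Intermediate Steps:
t(D) = -1 + D
v(w) = 3 + w (v(w) = 4 + (-1 + w) = 3 + w)
o(F) = 11 + 6*F (o(F) = -7 + ((3 + F)*3)*2 = -7 + (9 + 3*F)*2 = -7 + (18 + 6*F) = 11 + 6*F)
Q = 4 (Q = 4 - 0*(-4)*(-4) = 4 - 0*(-4) = 4 - 1*0 = 4 + 0 = 4)
(o(7) + Q)² = ((11 + 6*7) + 4)² = ((11 + 42) + 4)² = (53 + 4)² = 57² = 3249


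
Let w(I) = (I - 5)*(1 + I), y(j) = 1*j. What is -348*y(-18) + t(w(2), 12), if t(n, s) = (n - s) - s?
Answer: 6231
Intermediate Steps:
y(j) = j
w(I) = (1 + I)*(-5 + I) (w(I) = (-5 + I)*(1 + I) = (1 + I)*(-5 + I))
t(n, s) = n - 2*s
-348*y(-18) + t(w(2), 12) = -348*(-18) + ((-5 + 2² - 4*2) - 2*12) = 6264 + ((-5 + 4 - 8) - 24) = 6264 + (-9 - 24) = 6264 - 33 = 6231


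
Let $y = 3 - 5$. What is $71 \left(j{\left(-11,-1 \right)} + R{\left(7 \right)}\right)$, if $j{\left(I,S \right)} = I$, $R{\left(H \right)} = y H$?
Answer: $-1775$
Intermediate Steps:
$y = -2$
$R{\left(H \right)} = - 2 H$
$71 \left(j{\left(-11,-1 \right)} + R{\left(7 \right)}\right) = 71 \left(-11 - 14\right) = 71 \left(-25\right) = -1775$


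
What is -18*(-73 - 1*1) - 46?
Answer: 1286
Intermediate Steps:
-18*(-73 - 1*1) - 46 = -18*(-73 - 1) - 46 = -18*(-74) - 46 = 1332 - 46 = 1286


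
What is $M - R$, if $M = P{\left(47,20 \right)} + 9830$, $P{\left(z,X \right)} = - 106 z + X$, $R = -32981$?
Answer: $37849$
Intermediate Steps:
$P{\left(z,X \right)} = X - 106 z$
$M = 4868$ ($M = \left(20 - 4982\right) + 9830 = -4962 + 9830 = 4868$)
$M - R = 4868 - -32981 = 4868 + 32981 = 37849$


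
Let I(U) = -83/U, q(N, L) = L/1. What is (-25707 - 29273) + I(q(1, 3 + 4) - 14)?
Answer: -384777/7 ≈ -54968.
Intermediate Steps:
q(N, L) = L (q(N, L) = L*1 = L)
(-25707 - 29273) + I(q(1, 3 + 4) - 14) = (-25707 - 29273) - 83/((3 + 4) - 14) = -54980 - 83/(7 - 14) = -54980 - 83/(-7) = -54980 - 83*(-1/7) = -54980 + 83/7 = -384777/7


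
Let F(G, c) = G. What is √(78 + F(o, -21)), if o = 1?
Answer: √79 ≈ 8.8882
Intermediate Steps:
√(78 + F(o, -21)) = √(78 + 1) = √79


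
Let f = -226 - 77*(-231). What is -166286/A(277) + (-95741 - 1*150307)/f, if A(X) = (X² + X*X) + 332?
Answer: -20379935183/1350353095 ≈ -15.092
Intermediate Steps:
f = 17561 (f = -226 + 17787 = 17561)
A(X) = 332 + 2*X² (A(X) = (X² + X²) + 332 = 2*X² + 332 = 332 + 2*X²)
-166286/A(277) + (-95741 - 1*150307)/f = -166286/(332 + 2*277²) + (-95741 - 1*150307)/17561 = -166286/(332 + 2*76729) + (-95741 - 150307)*(1/17561) = -166286/(332 + 153458) - 246048*1/17561 = -166286/153790 - 246048/17561 = -166286*1/153790 - 246048/17561 = -83143/76895 - 246048/17561 = -20379935183/1350353095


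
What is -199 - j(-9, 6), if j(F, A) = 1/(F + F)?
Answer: -3581/18 ≈ -198.94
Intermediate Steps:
j(F, A) = 1/(2*F)
-199 - j(-9, 6) = -199 - 1/(2*(-9)) = -199 - (-1)/(2*9) = -199 - 1*(-1/18) = -199 + 1/18 = -3581/18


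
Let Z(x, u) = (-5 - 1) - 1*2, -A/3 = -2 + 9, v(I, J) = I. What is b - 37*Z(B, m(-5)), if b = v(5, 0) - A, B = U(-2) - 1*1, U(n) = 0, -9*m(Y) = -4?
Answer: 322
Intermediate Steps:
m(Y) = 4/9 (m(Y) = -1/9*(-4) = 4/9)
A = -21 (A = -3*(-2 + 9) = -3*7 = -21)
B = -1 (B = 0 - 1*1 = 0 - 1 = -1)
b = 26 (b = 5 - 1*(-21) = 5 + 21 = 26)
Z(x, u) = -8 (Z(x, u) = -6 - 2 = -8)
b - 37*Z(B, m(-5)) = 26 - 37*(-8) = 26 + 296 = 322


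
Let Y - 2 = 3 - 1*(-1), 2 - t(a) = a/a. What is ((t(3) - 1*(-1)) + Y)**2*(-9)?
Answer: -576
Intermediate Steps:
t(a) = 1 (t(a) = 2 - a/a = 2 - 1*1 = 2 - 1 = 1)
Y = 6 (Y = 2 + (3 - 1*(-1)) = 2 + (3 + 1) = 2 + 4 = 6)
((t(3) - 1*(-1)) + Y)**2*(-9) = ((1 - 1*(-1)) + 6)**2*(-9) = ((1 + 1) + 6)**2*(-9) = (2 + 6)**2*(-9) = 8**2*(-9) = 64*(-9) = -576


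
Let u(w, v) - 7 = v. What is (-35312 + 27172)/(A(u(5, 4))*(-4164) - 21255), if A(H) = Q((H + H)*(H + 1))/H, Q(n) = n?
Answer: 8140/121191 ≈ 0.067167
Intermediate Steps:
u(w, v) = 7 + v
A(H) = 2 + 2*H (A(H) = ((H + H)*(H + 1))/H = ((2*H)*(1 + H))/H = (2*H*(1 + H))/H = 2 + 2*H)
(-35312 + 27172)/(A(u(5, 4))*(-4164) - 21255) = (-35312 + 27172)/((2 + 2*(7 + 4))*(-4164) - 21255) = -8140/((2 + 2*11)*(-4164) - 21255) = -8140/((2 + 22)*(-4164) - 21255) = -8140/(24*(-4164) - 21255) = -8140/(-99936 - 21255) = -8140/(-121191) = -8140*(-1/121191) = 8140/121191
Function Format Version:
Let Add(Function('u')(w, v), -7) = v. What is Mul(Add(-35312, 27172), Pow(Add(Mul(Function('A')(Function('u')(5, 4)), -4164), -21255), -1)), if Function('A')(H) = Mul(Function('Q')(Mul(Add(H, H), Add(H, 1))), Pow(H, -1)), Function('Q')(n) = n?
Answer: Rational(8140, 121191) ≈ 0.067167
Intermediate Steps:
Function('u')(w, v) = Add(7, v)
Function('A')(H) = Add(2, Mul(2, H)) (Function('A')(H) = Mul(Mul(Add(H, H), Add(H, 1)), Pow(H, -1)) = Mul(Mul(Mul(2, H), Add(1, H)), Pow(H, -1)) = Mul(Mul(2, H, Add(1, H)), Pow(H, -1)) = Add(2, Mul(2, H)))
Mul(Add(-35312, 27172), Pow(Add(Mul(Function('A')(Function('u')(5, 4)), -4164), -21255), -1)) = Mul(Add(-35312, 27172), Pow(Add(Mul(Add(2, Mul(2, Add(7, 4))), -4164), -21255), -1)) = Mul(-8140, Pow(Add(Mul(Add(2, Mul(2, 11)), -4164), -21255), -1)) = Mul(-8140, Pow(Add(Mul(Add(2, 22), -4164), -21255), -1)) = Mul(-8140, Pow(Add(Mul(24, -4164), -21255), -1)) = Mul(-8140, Pow(Add(-99936, -21255), -1)) = Mul(-8140, Pow(-121191, -1)) = Mul(-8140, Rational(-1, 121191)) = Rational(8140, 121191)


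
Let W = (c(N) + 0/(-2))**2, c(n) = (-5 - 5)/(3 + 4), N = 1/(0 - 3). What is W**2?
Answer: 10000/2401 ≈ 4.1649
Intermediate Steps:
N = -1/3 (N = 1/(-3) = -1/3 ≈ -0.33333)
c(n) = -10/7
W = 100/49 (W = (-10/7 + 0/(-2))**2 = (-10/7 + 0*(-1/2))**2 = (-10/7 + 0)**2 = (-10/7)**2 = 100/49 ≈ 2.0408)
W**2 = (100/49)**2 = 10000/2401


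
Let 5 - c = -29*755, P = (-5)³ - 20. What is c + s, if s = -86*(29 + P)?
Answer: 31876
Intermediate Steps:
P = -145 (P = -125 - 20 = -145)
s = 9976 (s = -86*(29 - 145) = -86*(-116) = 9976)
c = 21900 (c = 5 - (-29)*755 = 5 - 1*(-21895) = 5 + 21895 = 21900)
c + s = 21900 + 9976 = 31876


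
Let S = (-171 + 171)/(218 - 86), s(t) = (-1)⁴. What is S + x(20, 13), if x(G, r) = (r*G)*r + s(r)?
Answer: 3381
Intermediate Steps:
s(t) = 1
x(G, r) = 1 + G*r² (x(G, r) = (r*G)*r + 1 = (G*r)*r + 1 = G*r² + 1 = 1 + G*r²)
S = 0 (S = 0/132 = 0*(1/132) = 0)
S + x(20, 13) = 0 + (1 + 20*13²) = 0 + (1 + 20*169) = 0 + (1 + 3380) = 0 + 3381 = 3381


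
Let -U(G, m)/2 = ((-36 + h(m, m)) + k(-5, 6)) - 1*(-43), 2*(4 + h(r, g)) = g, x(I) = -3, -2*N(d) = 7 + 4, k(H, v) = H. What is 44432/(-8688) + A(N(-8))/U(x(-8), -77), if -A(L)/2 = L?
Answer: -72988/14661 ≈ -4.9784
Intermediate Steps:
N(d) = -11/2 (N(d) = -(7 + 4)/2 = -½*11 = -11/2)
h(r, g) = -4 + g/2
U(G, m) = 4 - m (U(G, m) = -2*(((-36 + (-4 + m/2)) - 5) - 1*(-43)) = -2*(((-40 + m/2) - 5) + 43) = -2*((-45 + m/2) + 43) = -2*(-2 + m/2) = 4 - m)
A(L) = -2*L
44432/(-8688) + A(N(-8))/U(x(-8), -77) = 44432/(-8688) + (-2*(-11/2))/(4 - 1*(-77)) = 44432*(-1/8688) + 11/(4 + 77) = -2777/543 + 11/81 = -72988/14661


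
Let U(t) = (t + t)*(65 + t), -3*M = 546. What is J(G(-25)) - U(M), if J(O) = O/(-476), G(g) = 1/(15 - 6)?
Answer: -182446993/4284 ≈ -42588.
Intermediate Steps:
M = -182 (M = -1/3*546 = -182)
G(g) = 1/9
J(O) = -O/476 (J(O) = O*(-1/476) = -O/476)
U(t) = 2*t*(65 + t) (U(t) = (2*t)*(65 + t) = 2*t*(65 + t))
J(G(-25)) - U(M) = -1/476*1/9 - 2*(-182)*(65 - 182) = -1/4284 - 2*(-182)*(-117) = -1/4284 - 1*42588 = -1/4284 - 42588 = -182446993/4284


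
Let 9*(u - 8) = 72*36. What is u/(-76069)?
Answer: -296/76069 ≈ -0.0038912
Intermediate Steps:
u = 296 (u = 8 + (72*36)/9 = 8 + (⅑)*2592 = 8 + 288 = 296)
u/(-76069) = 296/(-76069) = 296*(-1/76069) = -296/76069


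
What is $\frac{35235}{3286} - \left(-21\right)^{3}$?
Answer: $\frac{30466881}{3286} \approx 9271.7$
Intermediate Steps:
$\frac{35235}{3286} - \left(-21\right)^{3} = 35235 \cdot \frac{1}{3286} - -9261 = \frac{35235}{3286} + 9261 = \frac{30466881}{3286}$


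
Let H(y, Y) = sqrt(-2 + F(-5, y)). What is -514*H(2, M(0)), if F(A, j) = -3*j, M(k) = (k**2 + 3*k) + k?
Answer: -1028*I*sqrt(2) ≈ -1453.8*I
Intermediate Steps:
M(k) = k**2 + 4*k
H(y, Y) = sqrt(-2 - 3*y)
-514*H(2, M(0)) = -514*sqrt(-2 - 3*2) = -514*sqrt(-2 - 6) = -1028*I*sqrt(2)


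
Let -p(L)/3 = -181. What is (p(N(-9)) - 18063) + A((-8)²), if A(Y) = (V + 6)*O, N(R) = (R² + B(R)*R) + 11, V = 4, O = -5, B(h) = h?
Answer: -17570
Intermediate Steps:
N(R) = 11 + 2*R² (N(R) = (R² + R*R) + 11 = (R² + R²) + 11 = 2*R² + 11 = 11 + 2*R²)
A(Y) = -50 (A(Y) = (4 + 6)*(-5) = 10*(-5) = -50)
p(L) = 543 (p(L) = -3*(-181) = 543)
(p(N(-9)) - 18063) + A((-8)²) = (543 - 18063) - 50 = -17520 - 50 = -17570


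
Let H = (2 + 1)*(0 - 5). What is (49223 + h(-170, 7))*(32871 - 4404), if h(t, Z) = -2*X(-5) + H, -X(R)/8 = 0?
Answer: 1400804136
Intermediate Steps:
X(R) = 0 (X(R) = -8*0 = 0)
H = -15 (H = 3*(-5) = -15)
h(t, Z) = -15 (h(t, Z) = -2*0 - 15 = 0 - 15 = -15)
(49223 + h(-170, 7))*(32871 - 4404) = (49223 - 15)*(32871 - 4404) = 49208*28467 = 1400804136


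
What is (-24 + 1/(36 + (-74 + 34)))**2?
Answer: 9409/16 ≈ 588.06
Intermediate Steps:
(-24 + 1/(36 + (-74 + 34)))**2 = (-24 + 1/(36 - 40))**2 = (-24 + 1/(-4))**2 = (-24 - 1/4)**2 = (-97/4)**2 = 9409/16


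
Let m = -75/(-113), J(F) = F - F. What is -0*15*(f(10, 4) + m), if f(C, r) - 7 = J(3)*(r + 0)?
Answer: 0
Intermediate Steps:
J(F) = 0
m = 75/113 (m = -75*(-1/113) = 75/113 ≈ 0.66372)
f(C, r) = 7 (f(C, r) = 7 + 0*(r + 0) = 7 + 0*r = 7 + 0 = 7)
-0*15*(f(10, 4) + m) = -0*15*(7 + 75/113) = -0*866/113 = -1*0 = 0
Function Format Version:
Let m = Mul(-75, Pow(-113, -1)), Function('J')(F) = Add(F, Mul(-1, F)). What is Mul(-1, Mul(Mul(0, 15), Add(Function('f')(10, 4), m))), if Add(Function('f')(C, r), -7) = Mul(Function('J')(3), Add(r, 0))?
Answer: 0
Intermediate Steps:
Function('J')(F) = 0
m = Rational(75, 113) (m = Mul(-75, Rational(-1, 113)) = Rational(75, 113) ≈ 0.66372)
Function('f')(C, r) = 7 (Function('f')(C, r) = Add(7, Mul(0, Add(r, 0))) = Add(7, Mul(0, r)) = Add(7, 0) = 7)
Mul(-1, Mul(Mul(0, 15), Add(Function('f')(10, 4), m))) = Mul(-1, Mul(Mul(0, 15), Add(7, Rational(75, 113)))) = Mul(-1, Mul(0, Rational(866, 113))) = Mul(-1, 0) = 0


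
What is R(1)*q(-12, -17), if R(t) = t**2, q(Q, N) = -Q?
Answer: 12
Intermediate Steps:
R(1)*q(-12, -17) = 1**2*(-1*(-12)) = 1*12 = 12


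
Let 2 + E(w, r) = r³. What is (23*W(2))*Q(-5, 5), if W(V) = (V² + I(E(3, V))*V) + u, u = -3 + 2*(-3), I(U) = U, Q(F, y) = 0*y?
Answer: 0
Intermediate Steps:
Q(F, y) = 0
E(w, r) = -2 + r³
u = -9 (u = -3 - 6 = -9)
W(V) = -9 + V² + V*(-2 + V³) (W(V) = (V² + (-2 + V³)*V) - 9 = (V² + V*(-2 + V³)) - 9 = -9 + V² + V*(-2 + V³))
(23*W(2))*Q(-5, 5) = (23*(-9 + 2² + 2*(-2 + 2³)))*0 = (23*(-9 + 4 + 2*(-2 + 8)))*0 = (23*(-9 + 4 + 2*6))*0 = (23*(-9 + 4 + 12))*0 = (23*7)*0 = 161*0 = 0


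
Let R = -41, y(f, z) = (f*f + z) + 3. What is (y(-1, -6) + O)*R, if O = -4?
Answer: 246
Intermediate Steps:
y(f, z) = 3 + z + f² (y(f, z) = (f² + z) + 3 = (z + f²) + 3 = 3 + z + f²)
(y(-1, -6) + O)*R = ((3 - 6 + (-1)²) - 4)*(-41) = ((3 - 6 + 1) - 4)*(-41) = (-2 - 4)*(-41) = -6*(-41) = 246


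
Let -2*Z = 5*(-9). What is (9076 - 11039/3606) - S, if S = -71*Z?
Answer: 19238801/1803 ≈ 10670.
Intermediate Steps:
Z = 45/2 (Z = -5*(-9)/2 = -1/2*(-45) = 45/2 ≈ 22.500)
S = -3195/2 (S = -71*45/2 = -3195/2 ≈ -1597.5)
(9076 - 11039/3606) - S = (9076 - 11039/3606) - 1*(-3195/2) = (9076 - 11039*1/3606) + 3195/2 = (9076 - 11039/3606) + 3195/2 = 32717017/3606 + 3195/2 = 19238801/1803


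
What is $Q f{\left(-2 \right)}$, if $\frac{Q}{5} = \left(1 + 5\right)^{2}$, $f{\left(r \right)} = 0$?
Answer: $0$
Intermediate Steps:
$Q = 180$ ($Q = 5 \left(1 + 5\right)^{2} = 5 \cdot 6^{2} = 5 \cdot 36 = 180$)
$Q f{\left(-2 \right)} = 180 \cdot 0 = 0$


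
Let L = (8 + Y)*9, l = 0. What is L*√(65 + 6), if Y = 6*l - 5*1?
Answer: 27*√71 ≈ 227.51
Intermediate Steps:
Y = -5 (Y = 6*0 - 5*1 = 0 - 5 = -5)
L = 27 (L = (8 - 5)*9 = 3*9 = 27)
L*√(65 + 6) = 27*√(65 + 6) = 27*√71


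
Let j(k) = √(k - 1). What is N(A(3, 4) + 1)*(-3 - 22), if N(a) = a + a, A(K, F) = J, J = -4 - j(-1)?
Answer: 150 + 50*I*√2 ≈ 150.0 + 70.711*I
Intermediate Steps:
j(k) = √(-1 + k)
J = -4 - I*√2 (J = -4 - √(-1 - 1) = -4 - √(-2) = -4 - I*√2 ≈ -4.0 - 1.4142*I)
A(K, F) = -4 - I*√2
N(a) = 2*a
N(A(3, 4) + 1)*(-3 - 22) = (2*((-4 - I*√2) + 1))*(-3 - 22) = (2*(-3 - I*√2))*(-25) = (-6 - 2*I*√2)*(-25) = 150 + 50*I*√2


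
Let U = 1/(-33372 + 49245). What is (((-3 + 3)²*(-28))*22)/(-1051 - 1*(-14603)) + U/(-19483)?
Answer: -1/309253659 ≈ -3.2336e-9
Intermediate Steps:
U = 1/15873 ≈ 6.3000e-5
(((-3 + 3)²*(-28))*22)/(-1051 - 1*(-14603)) + U/(-19483) = (((-3 + 3)²*(-28))*22)/(-1051 - 1*(-14603)) + (1/15873)/(-19483) = ((0²*(-28))*22)/(-1051 + 14603) + (1/15873)*(-1/19483) = ((0*(-28))*22)/13552 - 1/309253659 = (0*22)*(1/13552) - 1/309253659 = 0*(1/13552) - 1/309253659 = 0 - 1/309253659 = -1/309253659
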